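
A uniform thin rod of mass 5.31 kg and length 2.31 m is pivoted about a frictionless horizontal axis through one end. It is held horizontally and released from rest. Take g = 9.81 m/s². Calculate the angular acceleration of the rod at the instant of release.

About the pivot, I = (1/3)ML² = (1/3)(5.31)(2.31)² = 9.445 kg·m².
The weight acts at the center, a distance L/2 = 1.155 m from the pivot; τ = Mg(L/2) = 60.17 N·m.
α = τ/I = 60.17/9.445 = 6.370 rad/s².

α ≈ 6.37 rad/s²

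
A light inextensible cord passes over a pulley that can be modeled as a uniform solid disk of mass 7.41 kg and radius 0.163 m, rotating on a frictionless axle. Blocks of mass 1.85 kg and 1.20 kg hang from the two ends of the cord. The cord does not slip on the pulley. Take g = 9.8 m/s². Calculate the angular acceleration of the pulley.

α ≈ 5.79 rad/s²

I = ½MR² = (1/2)(7.41)(0.163)² = 0.09844 kg·m².
Heavier block: m₁g − T₁ = m₁a. Lighter block: T₂ − m₂g = m₂a.
Pulley: (T₁ − T₂)R = Iα = I(a/R), so T₁ − T₂ = (I/R²)a = (1/2)M_p a = 3.705·a.
Adding the three: (m₁ − m₂)g = (m₁ + m₂ + 3.705)a, so a = (1.85 − 1.20)(9.8)/(1.85 + 1.20 + 3.705) = 0.9430 m/s².
α = a/R = 0.9430/0.163 = 5.785 rad/s².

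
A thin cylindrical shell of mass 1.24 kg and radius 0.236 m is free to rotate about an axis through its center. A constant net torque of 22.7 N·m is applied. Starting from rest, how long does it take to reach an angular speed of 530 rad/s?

t ≈ 1.61 s

I = MR² = (1.24)(0.236)² = 0.06906 kg·m².
α = τ/I = 22.7/0.06906 = 328.7 rad/s².
ω = αt ⇒ t = ω/α = 530/328.7 = 1.612 s.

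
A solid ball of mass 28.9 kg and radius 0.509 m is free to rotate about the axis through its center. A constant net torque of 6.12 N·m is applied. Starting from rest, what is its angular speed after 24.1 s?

ω ≈ 49.2 rad/s

I = (2/5)MR² = (2/5)(28.9)(0.509)² = 2.995 kg·m².
α = τ/I = 6.12/2.995 = 2.043 rad/s².
ω = ω₀ + αt = 0 + (2.043)(24.1) = 49.25 rad/s.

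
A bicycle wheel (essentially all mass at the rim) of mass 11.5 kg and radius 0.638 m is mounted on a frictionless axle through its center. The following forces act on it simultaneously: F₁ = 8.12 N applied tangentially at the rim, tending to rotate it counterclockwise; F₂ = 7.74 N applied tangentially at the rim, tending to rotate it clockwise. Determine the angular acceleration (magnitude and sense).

I = MR² = (11.5)(0.638)² = 4.681 kg·m².
Taking counterclockwise as positive: τ₁ = +(8.12)(0.638) = +5.181 N·m; τ₂ = −(7.74)(0.638) = −4.938 N·m.
Net torque τ = 0.2424 N·m.
α = τ/I = 0.2424/4.681 = 0.05179 rad/s².

α ≈ 0.0518 rad/s², counterclockwise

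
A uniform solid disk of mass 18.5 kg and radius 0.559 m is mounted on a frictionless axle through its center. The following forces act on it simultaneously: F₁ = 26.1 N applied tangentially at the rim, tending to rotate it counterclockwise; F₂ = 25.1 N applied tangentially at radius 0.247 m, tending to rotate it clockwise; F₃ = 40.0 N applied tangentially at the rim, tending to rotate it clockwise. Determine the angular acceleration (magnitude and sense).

α ≈ 4.83 rad/s², clockwise

I = ½MR² = (1/2)(18.5)(0.559)² = 2.890 kg·m².
Taking counterclockwise as positive: τ₁ = +(26.1)(0.559) = +14.59 N·m; τ₂ = −(25.1)(0.247) = −6.200 N·m; τ₃ = −(40.0)(0.559) = −22.36 N·m.
Net torque τ = -13.97 N·m.
α = τ/I = -13.97/2.890 = -4.833 rad/s².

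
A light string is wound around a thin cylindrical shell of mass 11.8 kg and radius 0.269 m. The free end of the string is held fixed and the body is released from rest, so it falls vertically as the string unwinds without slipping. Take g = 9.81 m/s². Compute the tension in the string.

Translation: Mg − T = Ma. Rotation about the center: TR = Iα with I = MR².
With a = αR: T = (I/R²)a = M a, so Mg = (1 + 1.000)Ma.
a = g/(1 + 1.000) = 9.81/2.000 = 4.905 m/s².
T = 1.000·M·a = (1.000)(11.8)(4.905) = 57.88 N.

T ≈ 57.9 N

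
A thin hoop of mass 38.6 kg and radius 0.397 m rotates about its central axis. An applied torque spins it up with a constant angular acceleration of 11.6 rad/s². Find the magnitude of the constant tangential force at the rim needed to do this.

I = MR² = (38.6)(0.397)² = 6.084 kg·m².
The required torque is τ = Iα = (6.084)(11.60) = 70.57 N·m.
A tangential force at the rim gives τ = FR, so F = τ/R = 70.57/0.397 = 177.8 N.

F ≈ 178 N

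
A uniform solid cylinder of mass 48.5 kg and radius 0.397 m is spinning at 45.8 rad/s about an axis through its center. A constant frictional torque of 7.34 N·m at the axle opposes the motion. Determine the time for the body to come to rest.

I = ½MR² = (1/2)(48.5)(0.397)² = 3.822 kg·m².
The net torque has magnitude 7.34 N·m, opposing ω.
|α| = τ/I = 7.340/3.822 = 1.920 rad/s² (deceleration).
0 = ω₀ − |α|t ⇒ t = ω₀/|α| = 45.8/1.920 = 23.85 s.

t ≈ 23.8 s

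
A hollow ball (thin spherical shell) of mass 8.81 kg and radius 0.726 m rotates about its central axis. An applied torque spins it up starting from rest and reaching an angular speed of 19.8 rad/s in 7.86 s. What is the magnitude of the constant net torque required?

τ ≈ 7.80 N·m

I = (2/3)MR² = (2/3)(8.81)(0.726)² = 3.096 kg·m².
α = Δω/Δt = (19.8 − 0)/7.86 = 2.519 rad/s².
τ = Iα = (3.096)(2.519) = 7.798 N·m.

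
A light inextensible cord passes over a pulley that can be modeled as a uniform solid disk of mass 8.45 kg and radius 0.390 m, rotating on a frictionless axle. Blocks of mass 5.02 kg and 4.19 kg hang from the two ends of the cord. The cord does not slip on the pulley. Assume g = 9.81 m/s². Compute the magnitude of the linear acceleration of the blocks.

a ≈ 0.606 m/s²

I = ½MR² = (1/2)(8.45)(0.390)² = 0.6426 kg·m².
Heavier block: m₁g − T₁ = m₁a. Lighter block: T₂ − m₂g = m₂a.
Pulley: (T₁ − T₂)R = Iα = I(a/R), so T₁ − T₂ = (I/R²)a = (1/2)M_p a = 4.225·a.
Adding the three: (m₁ − m₂)g = (m₁ + m₂ + 4.225)a, so a = (5.02 − 4.19)(9.81)/(5.02 + 4.19 + 4.225) = 0.6061 m/s².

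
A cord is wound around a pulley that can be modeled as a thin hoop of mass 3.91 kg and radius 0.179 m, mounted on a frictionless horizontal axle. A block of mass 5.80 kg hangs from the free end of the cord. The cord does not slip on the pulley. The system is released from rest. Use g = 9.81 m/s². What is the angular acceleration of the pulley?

α ≈ 32.7 rad/s²

I = MR² = (3.91)(0.179)² = 0.1253 kg·m².
Block: mg − T = ma. Pulley: TR = Iα. No-slip: a = αR, so T = (I/R²)a = 3.910·a.
Then mg = (m + 3.910)a, so a = (5.80)(9.81)/(5.80 + 3.910) = 5.860 m/s².
α = a/R = 5.860/0.179 = 32.74 rad/s².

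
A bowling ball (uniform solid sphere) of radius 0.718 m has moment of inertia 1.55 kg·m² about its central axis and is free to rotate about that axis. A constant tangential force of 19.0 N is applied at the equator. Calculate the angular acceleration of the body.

τ = F R = (19.0)(0.718) = 13.64 N·m.
From τ = Iα: α = 13.64/1.550 = 8.801 rad/s².

α ≈ 8.80 rad/s²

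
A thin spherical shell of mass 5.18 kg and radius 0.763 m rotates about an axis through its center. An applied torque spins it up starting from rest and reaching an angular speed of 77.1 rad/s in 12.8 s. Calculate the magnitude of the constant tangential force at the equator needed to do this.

F ≈ 15.9 N

I = (2/3)MR² = (2/3)(5.18)(0.763)² = 2.010 kg·m².
α = Δω/Δt = (77.1 − 0)/12.8 = 6.023 rad/s².
The required torque is τ = Iα = (2.010)(6.023) = 12.11 N·m.
A tangential force at the equator gives τ = FR, so F = τ/R = 12.11/0.763 = 15.87 N.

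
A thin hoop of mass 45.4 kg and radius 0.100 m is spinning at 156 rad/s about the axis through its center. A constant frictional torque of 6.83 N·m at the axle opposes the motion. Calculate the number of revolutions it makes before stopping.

I = MR² = (45.4)(0.100)² = 0.4540 kg·m².
The net torque has magnitude 6.83 N·m, opposing ω.
|α| = τ/I = 6.830/0.4540 = 15.04 rad/s² (deceleration).
ω² = ω₀² − 2|α|θ with ω = 0 ⇒ θ = ω₀²/(2|α|) = 808.8 rad = 128.7 rev.

≈ 129 revolutions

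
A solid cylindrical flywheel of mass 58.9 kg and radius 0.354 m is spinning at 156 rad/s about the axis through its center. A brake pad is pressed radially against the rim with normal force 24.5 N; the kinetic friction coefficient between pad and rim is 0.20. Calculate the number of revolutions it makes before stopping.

≈ 4120 revolutions

I = ½MR² = (1/2)(58.9)(0.354)² = 3.691 kg·m².
Friction force f = μN = (0.20)(24.5) = 4.900 N at the rim; torque magnitude τ = fR = 1.735 N·m, opposing ω.
|α| = τ/I = 1.735/3.691 = 0.4700 rad/s² (deceleration).
ω² = ω₀² − 2|α|θ with ω = 0 ⇒ θ = ω₀²/(2|α|) = 25890 rad = 4120 rev.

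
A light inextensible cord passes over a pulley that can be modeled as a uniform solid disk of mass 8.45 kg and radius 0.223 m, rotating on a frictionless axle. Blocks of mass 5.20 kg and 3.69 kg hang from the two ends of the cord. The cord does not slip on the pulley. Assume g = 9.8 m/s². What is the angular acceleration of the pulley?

I = ½MR² = (1/2)(8.45)(0.223)² = 0.2101 kg·m².
Heavier block: m₁g − T₁ = m₁a. Lighter block: T₂ − m₂g = m₂a.
Pulley: (T₁ − T₂)R = Iα = I(a/R), so T₁ − T₂ = (I/R²)a = (1/2)M_p a = 4.225·a.
Adding the three: (m₁ − m₂)g = (m₁ + m₂ + 4.225)a, so a = (5.20 − 3.69)(9.8)/(5.20 + 3.69 + 4.225) = 1.128 m/s².
α = a/R = 1.128/0.223 = 5.060 rad/s².

α ≈ 5.06 rad/s²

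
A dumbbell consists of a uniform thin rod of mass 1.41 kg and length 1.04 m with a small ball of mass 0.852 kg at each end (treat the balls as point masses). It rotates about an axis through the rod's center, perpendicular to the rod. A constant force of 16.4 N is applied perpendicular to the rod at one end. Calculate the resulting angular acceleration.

α ≈ 14.5 rad/s²

I_rod = (1/12)ML² = (1/12)(1.41)(1.04)² = 0.1271 kg·m².
I_balls = 2·m·(L/2)² = 2(0.852)(0.5200)² = 0.4608 kg·m².
Total I = 0.5878 kg·m².
τ = F·(L/2) = (16.4)(0.520) = 8.528 N·m.
α = τ/I = 8.528/0.5878 = 14.51 rad/s².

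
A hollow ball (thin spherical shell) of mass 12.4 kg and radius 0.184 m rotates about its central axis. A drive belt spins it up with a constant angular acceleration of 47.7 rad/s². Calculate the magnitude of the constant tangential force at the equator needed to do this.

I = (2/3)MR² = (2/3)(12.4)(0.184)² = 0.2799 kg·m².
The required torque is τ = Iα = (0.2799)(47.70) = 13.35 N·m.
A tangential force at the equator gives τ = FR, so F = τ/R = 13.35/0.184 = 72.55 N.

F ≈ 72.6 N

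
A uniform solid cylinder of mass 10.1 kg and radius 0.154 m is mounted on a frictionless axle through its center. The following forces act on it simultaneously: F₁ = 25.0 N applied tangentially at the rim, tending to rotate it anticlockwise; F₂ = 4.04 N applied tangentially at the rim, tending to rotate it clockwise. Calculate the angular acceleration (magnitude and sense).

α ≈ 27.0 rad/s², anticlockwise

I = ½MR² = (1/2)(10.1)(0.154)² = 0.1198 kg·m².
Taking anticlockwise as positive: τ₁ = +(25.0)(0.154) = +3.850 N·m; τ₂ = −(4.04)(0.154) = −0.6222 N·m.
Net torque τ = 3.228 N·m.
α = τ/I = 3.228/0.1198 = 26.95 rad/s².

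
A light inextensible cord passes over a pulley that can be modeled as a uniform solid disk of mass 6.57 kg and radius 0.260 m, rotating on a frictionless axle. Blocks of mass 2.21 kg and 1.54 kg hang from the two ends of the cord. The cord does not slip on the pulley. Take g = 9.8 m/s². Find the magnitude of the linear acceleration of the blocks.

a ≈ 0.933 m/s²

I = ½MR² = (1/2)(6.57)(0.260)² = 0.2221 kg·m².
Heavier block: m₁g − T₁ = m₁a. Lighter block: T₂ − m₂g = m₂a.
Pulley: (T₁ − T₂)R = Iα = I(a/R), so T₁ − T₂ = (I/R²)a = (1/2)M_p a = 3.285·a.
Adding the three: (m₁ − m₂)g = (m₁ + m₂ + 3.285)a, so a = (2.21 − 1.54)(9.8)/(2.21 + 1.54 + 3.285) = 0.9333 m/s².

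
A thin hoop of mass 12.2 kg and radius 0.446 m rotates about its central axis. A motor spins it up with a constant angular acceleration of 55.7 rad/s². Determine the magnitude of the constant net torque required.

τ ≈ 135 N·m

I = MR² = (12.2)(0.446)² = 2.427 kg·m².
τ = Iα = (2.427)(55.70) = 135.2 N·m.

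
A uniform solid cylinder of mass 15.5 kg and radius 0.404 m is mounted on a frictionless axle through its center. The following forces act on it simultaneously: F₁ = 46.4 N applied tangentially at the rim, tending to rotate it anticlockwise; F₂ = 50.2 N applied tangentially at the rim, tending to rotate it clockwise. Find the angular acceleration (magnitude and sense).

I = ½MR² = (1/2)(15.5)(0.404)² = 1.265 kg·m².
Taking anticlockwise as positive: τ₁ = +(46.4)(0.404) = +18.75 N·m; τ₂ = −(50.2)(0.404) = −20.28 N·m.
Net torque τ = -1.535 N·m.
α = τ/I = -1.535/1.265 = -1.214 rad/s².

α ≈ 1.21 rad/s², clockwise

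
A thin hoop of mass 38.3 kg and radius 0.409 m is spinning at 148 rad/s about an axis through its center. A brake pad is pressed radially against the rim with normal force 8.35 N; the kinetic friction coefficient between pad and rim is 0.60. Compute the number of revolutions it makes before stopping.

≈ 5450 revolutions

I = MR² = (38.3)(0.409)² = 6.407 kg·m².
Friction force f = μN = (0.60)(8.35) = 5.010 N at the rim; torque magnitude τ = fR = 2.049 N·m, opposing ω.
|α| = τ/I = 2.049/6.407 = 0.3198 rad/s² (deceleration).
ω² = ω₀² − 2|α|θ with ω = 0 ⇒ θ = ω₀²/(2|α|) = 34240 rad = 5450 rev.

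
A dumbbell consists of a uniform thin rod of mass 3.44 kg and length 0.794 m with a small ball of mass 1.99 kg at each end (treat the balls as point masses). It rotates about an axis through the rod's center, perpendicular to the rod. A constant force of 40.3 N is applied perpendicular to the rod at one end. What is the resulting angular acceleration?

I_rod = (1/12)ML² = (1/12)(3.44)(0.794)² = 0.1807 kg·m².
I_balls = 2·m·(L/2)² = 2(1.99)(0.3970)² = 0.6273 kg·m².
Total I = 0.8080 kg·m².
τ = F·(L/2) = (40.3)(0.397) = 16.00 N·m.
α = τ/I = 16.00/0.8080 = 19.80 rad/s².

α ≈ 19.8 rad/s²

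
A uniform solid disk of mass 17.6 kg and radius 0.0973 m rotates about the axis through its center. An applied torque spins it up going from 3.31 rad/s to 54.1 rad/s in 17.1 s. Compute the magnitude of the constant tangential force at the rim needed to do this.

I = ½MR² = (1/2)(17.6)(0.0973)² = 0.08331 kg·m².
α = Δω/Δt = (54.1 − 3.31)/17.1 = 2.970 rad/s².
The required torque is τ = Iα = (0.08331)(2.970) = 0.2475 N·m.
A tangential force at the rim gives τ = FR, so F = τ/R = 0.2475/0.0973 = 2.543 N.

F ≈ 2.54 N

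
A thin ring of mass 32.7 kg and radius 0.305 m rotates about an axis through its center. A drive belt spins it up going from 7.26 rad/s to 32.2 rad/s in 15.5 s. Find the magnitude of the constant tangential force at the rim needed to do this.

I = MR² = (32.7)(0.305)² = 3.042 kg·m².
α = Δω/Δt = (32.2 − 7.26)/15.5 = 1.609 rad/s².
The required torque is τ = Iα = (3.042)(1.609) = 4.895 N·m.
A tangential force at the rim gives τ = FR, so F = τ/R = 4.895/0.305 = 16.05 N.

F ≈ 16.0 N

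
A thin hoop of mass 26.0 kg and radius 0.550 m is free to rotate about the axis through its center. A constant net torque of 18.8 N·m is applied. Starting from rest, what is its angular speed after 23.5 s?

ω ≈ 56.2 rad/s

I = MR² = (26.0)(0.550)² = 7.865 kg·m².
α = τ/I = 18.8/7.865 = 2.390 rad/s².
ω = ω₀ + αt = 0 + (2.390)(23.5) = 56.17 rad/s.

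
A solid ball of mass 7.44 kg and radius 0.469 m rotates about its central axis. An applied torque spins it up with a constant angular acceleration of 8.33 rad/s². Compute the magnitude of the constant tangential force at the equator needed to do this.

I = (2/5)MR² = (2/5)(7.44)(0.469)² = 0.6546 kg·m².
The required torque is τ = Iα = (0.6546)(8.330) = 5.453 N·m.
A tangential force at the equator gives τ = FR, so F = τ/R = 5.453/0.469 = 11.63 N.

F ≈ 11.6 N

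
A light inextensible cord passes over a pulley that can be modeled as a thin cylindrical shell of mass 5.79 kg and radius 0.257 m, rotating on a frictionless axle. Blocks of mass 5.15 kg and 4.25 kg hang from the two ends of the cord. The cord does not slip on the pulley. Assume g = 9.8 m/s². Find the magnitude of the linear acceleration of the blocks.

I = MR² = (5.79)(0.257)² = 0.3824 kg·m².
Heavier block: m₁g − T₁ = m₁a. Lighter block: T₂ − m₂g = m₂a.
Pulley: (T₁ − T₂)R = Iα = I(a/R), so T₁ − T₂ = (I/R²)a = 1·M_p a = 5.790·a.
Adding the three: (m₁ − m₂)g = (m₁ + m₂ + 5.790)a, so a = (5.15 − 4.25)(9.8)/(5.15 + 4.25 + 5.790) = 0.5806 m/s².

a ≈ 0.581 m/s²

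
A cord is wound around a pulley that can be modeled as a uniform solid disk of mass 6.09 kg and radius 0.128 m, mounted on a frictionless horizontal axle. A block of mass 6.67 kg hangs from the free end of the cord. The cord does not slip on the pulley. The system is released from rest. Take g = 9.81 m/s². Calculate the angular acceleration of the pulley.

α ≈ 52.6 rad/s²

I = ½MR² = (1/2)(6.09)(0.128)² = 0.04989 kg·m².
Block: mg − T = ma. Pulley: TR = Iα. No-slip: a = αR, so T = (I/R²)a = 3.045·a.
Then mg = (m + 3.045)a, so a = (6.67)(9.81)/(6.67 + 3.045) = 6.735 m/s².
α = a/R = 6.735/0.128 = 52.62 rad/s².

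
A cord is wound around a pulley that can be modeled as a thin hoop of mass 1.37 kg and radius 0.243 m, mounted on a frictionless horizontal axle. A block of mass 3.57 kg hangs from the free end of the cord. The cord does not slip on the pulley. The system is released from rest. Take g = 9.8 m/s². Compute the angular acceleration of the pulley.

α ≈ 29.1 rad/s²

I = MR² = (1.37)(0.243)² = 0.08090 kg·m².
Block: mg − T = ma. Pulley: TR = Iα. No-slip: a = αR, so T = (I/R²)a = 1.370·a.
Then mg = (m + 1.370)a, so a = (3.57)(9.8)/(3.57 + 1.370) = 7.082 m/s².
α = a/R = 7.082/0.243 = 29.14 rad/s².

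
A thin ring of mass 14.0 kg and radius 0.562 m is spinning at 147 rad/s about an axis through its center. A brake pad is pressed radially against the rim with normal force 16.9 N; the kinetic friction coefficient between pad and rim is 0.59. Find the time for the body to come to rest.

I = MR² = (14.0)(0.562)² = 4.422 kg·m².
Friction force f = μN = (0.59)(16.9) = 9.971 N at the rim; torque magnitude τ = fR = 5.604 N·m, opposing ω.
|α| = τ/I = 5.604/4.422 = 1.267 rad/s² (deceleration).
0 = ω₀ − |α|t ⇒ t = ω₀/|α| = 147/1.267 = 116.0 s.

t ≈ 116 s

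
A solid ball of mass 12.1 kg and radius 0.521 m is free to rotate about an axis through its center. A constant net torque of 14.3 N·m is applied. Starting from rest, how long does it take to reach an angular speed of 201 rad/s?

I = (2/5)MR² = (2/5)(12.1)(0.521)² = 1.314 kg·m².
α = τ/I = 14.3/1.314 = 10.88 rad/s².
ω = αt ⇒ t = ω/α = 201/10.88 = 18.47 s.

t ≈ 18.5 s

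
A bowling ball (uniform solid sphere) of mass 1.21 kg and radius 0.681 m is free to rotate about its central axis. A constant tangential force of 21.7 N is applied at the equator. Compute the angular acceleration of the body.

α ≈ 65.8 rad/s²

I = (2/5)MR² = (2/5)(1.21)(0.681)² = 0.2245 kg·m².
τ = F R = (21.7)(0.681) = 14.78 N·m.
From τ = Iα: α = 14.78/0.2245 = 65.84 rad/s².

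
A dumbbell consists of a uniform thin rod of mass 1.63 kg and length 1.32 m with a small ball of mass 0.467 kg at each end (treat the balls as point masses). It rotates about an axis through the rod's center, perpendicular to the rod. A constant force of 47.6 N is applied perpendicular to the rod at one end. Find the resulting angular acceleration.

α ≈ 48.8 rad/s²

I_rod = (1/12)ML² = (1/12)(1.63)(1.32)² = 0.2367 kg·m².
I_balls = 2·m·(L/2)² = 2(0.467)(0.6600)² = 0.4069 kg·m².
Total I = 0.6435 kg·m².
τ = F·(L/2) = (47.6)(0.660) = 31.42 N·m.
α = τ/I = 31.42/0.6435 = 48.82 rad/s².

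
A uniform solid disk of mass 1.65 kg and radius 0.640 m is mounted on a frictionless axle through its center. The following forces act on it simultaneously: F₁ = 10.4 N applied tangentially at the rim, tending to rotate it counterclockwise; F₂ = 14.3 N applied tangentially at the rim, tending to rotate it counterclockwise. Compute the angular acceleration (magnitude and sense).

I = ½MR² = (1/2)(1.65)(0.640)² = 0.3379 kg·m².
Taking counterclockwise as positive: τ₁ = +(10.4)(0.640) = +6.656 N·m; τ₂ = +(14.3)(0.640) = +9.152 N·m.
Net torque τ = 15.81 N·m.
α = τ/I = 15.81/0.3379 = 46.78 rad/s².

α ≈ 46.8 rad/s², counterclockwise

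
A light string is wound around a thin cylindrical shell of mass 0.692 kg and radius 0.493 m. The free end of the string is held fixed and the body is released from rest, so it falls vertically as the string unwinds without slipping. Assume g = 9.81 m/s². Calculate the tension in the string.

Translation: Mg − T = Ma. Rotation about the center: TR = Iα with I = MR².
With a = αR: T = (I/R²)a = M a, so Mg = (1 + 1.000)Ma.
a = g/(1 + 1.000) = 9.81/2.000 = 4.905 m/s².
T = 1.000·M·a = (1.000)(0.692)(4.905) = 3.394 N.

T ≈ 3.39 N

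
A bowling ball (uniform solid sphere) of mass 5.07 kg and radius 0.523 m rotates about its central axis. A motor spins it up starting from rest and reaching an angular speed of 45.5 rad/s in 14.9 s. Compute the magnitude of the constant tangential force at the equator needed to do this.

F ≈ 3.24 N

I = (2/5)MR² = (2/5)(5.07)(0.523)² = 0.5547 kg·m².
α = Δω/Δt = (45.5 − 0)/14.9 = 3.054 rad/s².
The required torque is τ = Iα = (0.5547)(3.054) = 1.694 N·m.
A tangential force at the equator gives τ = FR, so F = τ/R = 1.694/0.523 = 3.239 N.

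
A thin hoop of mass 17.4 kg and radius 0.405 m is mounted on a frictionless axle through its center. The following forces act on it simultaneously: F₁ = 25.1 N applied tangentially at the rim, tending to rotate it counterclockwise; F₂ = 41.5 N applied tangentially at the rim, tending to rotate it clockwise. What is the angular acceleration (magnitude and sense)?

α ≈ 2.33 rad/s², clockwise

I = MR² = (17.4)(0.405)² = 2.854 kg·m².
Taking counterclockwise as positive: τ₁ = +(25.1)(0.405) = +10.17 N·m; τ₂ = −(41.5)(0.405) = −16.81 N·m.
Net torque τ = -6.642 N·m.
α = τ/I = -6.642/2.854 = -2.327 rad/s².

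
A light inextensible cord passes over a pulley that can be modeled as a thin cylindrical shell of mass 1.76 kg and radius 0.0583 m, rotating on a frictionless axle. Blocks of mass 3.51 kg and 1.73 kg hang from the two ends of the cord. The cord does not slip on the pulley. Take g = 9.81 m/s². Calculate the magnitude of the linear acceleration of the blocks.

I = MR² = (1.76)(0.0583)² = 0.005982 kg·m².
Heavier block: m₁g − T₁ = m₁a. Lighter block: T₂ − m₂g = m₂a.
Pulley: (T₁ − T₂)R = Iα = I(a/R), so T₁ − T₂ = (I/R²)a = 1·M_p a = 1.760·a.
Adding the three: (m₁ − m₂)g = (m₁ + m₂ + 1.760)a, so a = (3.51 − 1.73)(9.81)/(3.51 + 1.73 + 1.760) = 2.495 m/s².

a ≈ 2.49 m/s²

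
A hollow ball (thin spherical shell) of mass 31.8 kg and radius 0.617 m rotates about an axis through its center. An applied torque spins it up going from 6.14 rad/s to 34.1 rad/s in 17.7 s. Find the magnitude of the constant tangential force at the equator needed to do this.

F ≈ 20.7 N

I = (2/3)MR² = (2/3)(31.8)(0.617)² = 8.071 kg·m².
α = Δω/Δt = (34.1 − 6.14)/17.7 = 1.580 rad/s².
The required torque is τ = Iα = (8.071)(1.580) = 12.75 N·m.
A tangential force at the equator gives τ = FR, so F = τ/R = 12.75/0.617 = 20.66 N.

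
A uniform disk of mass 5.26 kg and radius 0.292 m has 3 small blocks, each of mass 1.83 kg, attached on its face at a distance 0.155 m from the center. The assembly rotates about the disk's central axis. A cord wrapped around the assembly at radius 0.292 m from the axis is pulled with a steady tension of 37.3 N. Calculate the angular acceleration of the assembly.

α ≈ 30.6 rad/s²

I_disk = ½MR² = ½(5.26)(0.292)² = 0.2242 kg·m².
I_blocks = 3·m·r² = 3(1.83)(0.155)² = 0.1319 kg·m².
Total I = 0.3561 kg·m².
τ = F r = (37.3)(0.292) = 10.89 N·m.
α = τ/I = 10.89/0.3561 = 30.58 rad/s².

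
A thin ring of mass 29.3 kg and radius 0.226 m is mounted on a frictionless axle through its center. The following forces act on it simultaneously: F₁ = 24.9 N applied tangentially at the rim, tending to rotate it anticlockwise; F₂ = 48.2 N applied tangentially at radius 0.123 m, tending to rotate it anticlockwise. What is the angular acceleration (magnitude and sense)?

α ≈ 7.72 rad/s², anticlockwise

I = MR² = (29.3)(0.226)² = 1.497 kg·m².
Taking anticlockwise as positive: τ₁ = +(24.9)(0.226) = +5.627 N·m; τ₂ = +(48.2)(0.123) = +5.929 N·m.
Net torque τ = 11.56 N·m.
α = τ/I = 11.56/1.497 = 7.722 rad/s².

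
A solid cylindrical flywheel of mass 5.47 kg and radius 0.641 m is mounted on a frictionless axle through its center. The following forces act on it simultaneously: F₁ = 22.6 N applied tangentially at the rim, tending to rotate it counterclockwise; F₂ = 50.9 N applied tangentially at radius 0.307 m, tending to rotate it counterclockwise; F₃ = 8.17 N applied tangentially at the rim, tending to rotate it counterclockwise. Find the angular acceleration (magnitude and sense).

I = ½MR² = (1/2)(5.47)(0.641)² = 1.124 kg·m².
Taking counterclockwise as positive: τ₁ = +(22.6)(0.641) = +14.49 N·m; τ₂ = +(50.9)(0.307) = +15.63 N·m; τ₃ = +(8.17)(0.641) = +5.237 N·m.
Net torque τ = 35.35 N·m.
α = τ/I = 35.35/1.124 = 31.46 rad/s².

α ≈ 31.5 rad/s², counterclockwise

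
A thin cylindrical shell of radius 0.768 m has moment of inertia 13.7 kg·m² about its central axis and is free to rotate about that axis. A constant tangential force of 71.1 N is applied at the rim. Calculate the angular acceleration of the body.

α ≈ 3.99 rad/s²

τ = F R = (71.1)(0.768) = 54.60 N·m.
Newton's second law for rotation, τ = Iα, gives α = τ/I = 54.60/13.70 = 3.986 rad/s².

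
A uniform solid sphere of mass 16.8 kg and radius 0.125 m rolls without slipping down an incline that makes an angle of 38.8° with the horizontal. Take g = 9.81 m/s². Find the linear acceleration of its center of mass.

Translation along the incline: Mg sinθ − f = Ma.
Rotation about the center: fR = Iα with I = (2/5)MR². No-slip gives a = αR, so f = (I/R²)a = (2/5)M a.
Substituting: Mg sinθ = (1 + 0.4000)Ma, so a = g sinθ/(1 + 0.4000) = (9.81) sin 38.8° / 1.400 = 4.391 m/s².

a ≈ 4.39 m/s²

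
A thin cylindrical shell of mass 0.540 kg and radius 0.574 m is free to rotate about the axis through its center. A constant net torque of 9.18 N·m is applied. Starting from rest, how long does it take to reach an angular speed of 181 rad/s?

t ≈ 3.51 s

I = MR² = (0.540)(0.574)² = 0.1779 kg·m².
α = τ/I = 9.18/0.1779 = 51.60 rad/s².
ω = αt ⇒ t = ω/α = 181/51.60 = 3.508 s.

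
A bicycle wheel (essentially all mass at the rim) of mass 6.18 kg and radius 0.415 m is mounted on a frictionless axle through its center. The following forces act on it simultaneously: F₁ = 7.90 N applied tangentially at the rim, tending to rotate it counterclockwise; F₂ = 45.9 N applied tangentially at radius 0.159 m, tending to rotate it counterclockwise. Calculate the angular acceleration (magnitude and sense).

α ≈ 9.94 rad/s², counterclockwise

I = MR² = (6.18)(0.415)² = 1.064 kg·m².
Taking counterclockwise as positive: τ₁ = +(7.90)(0.415) = +3.279 N·m; τ₂ = +(45.9)(0.159) = +7.298 N·m.
Net torque τ = 10.58 N·m.
α = τ/I = 10.58/1.064 = 9.937 rad/s².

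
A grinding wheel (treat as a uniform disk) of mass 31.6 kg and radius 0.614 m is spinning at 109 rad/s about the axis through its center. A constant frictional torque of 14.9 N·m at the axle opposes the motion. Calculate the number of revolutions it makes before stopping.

I = ½MR² = (1/2)(31.6)(0.614)² = 5.957 kg·m².
The net torque has magnitude 14.9 N·m, opposing ω.
|α| = τ/I = 14.90/5.957 = 2.501 rad/s² (deceleration).
ω² = ω₀² − 2|α|θ with ω = 0 ⇒ θ = ω₀²/(2|α|) = 2375 rad = 378.0 rev.

≈ 378 revolutions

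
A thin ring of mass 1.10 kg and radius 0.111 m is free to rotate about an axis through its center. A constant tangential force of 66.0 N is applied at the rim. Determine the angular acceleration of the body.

α ≈ 541 rad/s²

I = MR² = (1.10)(0.111)² = 0.01355 kg·m².
τ = F R = (66.0)(0.111) = 7.326 N·m.
From τ = Iα: α = 7.326/0.01355 = 540.5 rad/s².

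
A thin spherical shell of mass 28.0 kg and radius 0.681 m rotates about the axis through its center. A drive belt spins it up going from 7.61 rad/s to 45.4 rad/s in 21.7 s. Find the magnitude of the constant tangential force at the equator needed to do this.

F ≈ 22.1 N

I = (2/3)MR² = (2/3)(28.0)(0.681)² = 8.657 kg·m².
α = Δω/Δt = (45.4 − 7.61)/21.7 = 1.741 rad/s².
The required torque is τ = Iα = (8.657)(1.741) = 15.08 N·m.
A tangential force at the equator gives τ = FR, so F = τ/R = 15.08/0.681 = 22.14 N.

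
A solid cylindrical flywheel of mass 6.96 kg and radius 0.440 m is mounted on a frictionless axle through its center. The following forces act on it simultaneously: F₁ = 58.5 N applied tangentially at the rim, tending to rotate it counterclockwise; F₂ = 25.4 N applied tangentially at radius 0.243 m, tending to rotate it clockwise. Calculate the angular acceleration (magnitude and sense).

α ≈ 29.0 rad/s², counterclockwise

I = ½MR² = (1/2)(6.96)(0.440)² = 0.6737 kg·m².
Taking counterclockwise as positive: τ₁ = +(58.5)(0.440) = +25.74 N·m; τ₂ = −(25.4)(0.243) = −6.172 N·m.
Net torque τ = 19.57 N·m.
α = τ/I = 19.57/0.6737 = 29.04 rad/s².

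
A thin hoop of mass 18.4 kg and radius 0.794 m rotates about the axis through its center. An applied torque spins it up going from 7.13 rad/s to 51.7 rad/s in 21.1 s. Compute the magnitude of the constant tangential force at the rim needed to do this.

I = MR² = (18.4)(0.794)² = 11.60 kg·m².
α = Δω/Δt = (51.7 − 7.13)/21.1 = 2.112 rad/s².
The required torque is τ = Iα = (11.60)(2.112) = 24.50 N·m.
A tangential force at the rim gives τ = FR, so F = τ/R = 24.50/0.794 = 30.86 N.

F ≈ 30.9 N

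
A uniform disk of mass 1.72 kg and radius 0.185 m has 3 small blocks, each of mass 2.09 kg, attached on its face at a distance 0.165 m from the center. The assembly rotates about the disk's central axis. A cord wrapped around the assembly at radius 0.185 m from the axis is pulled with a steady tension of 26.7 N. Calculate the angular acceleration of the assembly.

I_disk = ½MR² = ½(1.72)(0.185)² = 0.02943 kg·m².
I_blocks = 3·m·r² = 3(2.09)(0.165)² = 0.1707 kg·m².
Total I = 0.2001 kg·m².
τ = F r = (26.7)(0.185) = 4.939 N·m.
α = τ/I = 4.939/0.2001 = 24.68 rad/s².

α ≈ 24.7 rad/s²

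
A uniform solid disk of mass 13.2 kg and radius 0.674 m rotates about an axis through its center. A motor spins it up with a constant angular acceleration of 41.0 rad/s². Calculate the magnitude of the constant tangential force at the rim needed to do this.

F ≈ 182 N

I = ½MR² = (1/2)(13.2)(0.674)² = 2.998 kg·m².
The required torque is τ = Iα = (2.998)(41.00) = 122.9 N·m.
A tangential force at the rim gives τ = FR, so F = τ/R = 122.9/0.674 = 182.4 N.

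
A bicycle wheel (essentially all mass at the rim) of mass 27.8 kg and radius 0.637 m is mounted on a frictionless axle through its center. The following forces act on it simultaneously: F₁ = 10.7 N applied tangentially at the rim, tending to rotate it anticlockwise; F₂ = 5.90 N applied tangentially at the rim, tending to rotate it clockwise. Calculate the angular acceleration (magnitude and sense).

I = MR² = (27.8)(0.637)² = 11.28 kg·m².
Taking anticlockwise as positive: τ₁ = +(10.7)(0.637) = +6.816 N·m; τ₂ = −(5.90)(0.637) = −3.758 N·m.
Net torque τ = 3.058 N·m.
α = τ/I = 3.058/11.28 = 0.2711 rad/s².

α ≈ 0.271 rad/s², anticlockwise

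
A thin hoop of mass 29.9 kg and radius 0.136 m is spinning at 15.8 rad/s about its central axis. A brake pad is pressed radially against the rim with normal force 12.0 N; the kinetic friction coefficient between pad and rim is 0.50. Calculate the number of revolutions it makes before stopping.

≈ 13.5 revolutions

I = MR² = (29.9)(0.136)² = 0.5530 kg·m².
Friction force f = μN = (0.50)(12.0) = 6.000 N at the rim; torque magnitude τ = fR = 0.8160 N·m, opposing ω.
|α| = τ/I = 0.8160/0.5530 = 1.476 rad/s² (deceleration).
ω² = ω₀² − 2|α|θ with ω = 0 ⇒ θ = ω₀²/(2|α|) = 84.59 rad = 13.46 rev.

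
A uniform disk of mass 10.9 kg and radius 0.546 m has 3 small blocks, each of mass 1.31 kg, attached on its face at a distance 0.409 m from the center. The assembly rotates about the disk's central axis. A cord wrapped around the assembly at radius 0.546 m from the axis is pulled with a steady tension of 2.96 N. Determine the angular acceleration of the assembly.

α ≈ 0.708 rad/s²

I_disk = ½MR² = ½(10.9)(0.546)² = 1.625 kg·m².
I_blocks = 3·m·r² = 3(1.31)(0.409)² = 0.6574 kg·m².
Total I = 2.282 kg·m².
τ = F r = (2.96)(0.546) = 1.616 N·m.
α = τ/I = 1.616/2.282 = 0.7082 rad/s².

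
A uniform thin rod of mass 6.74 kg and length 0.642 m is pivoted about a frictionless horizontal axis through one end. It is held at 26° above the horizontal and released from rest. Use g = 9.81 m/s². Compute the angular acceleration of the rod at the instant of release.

About the pivot, I = (1/3)ML² = (1/3)(6.74)(0.642)² = 0.9260 kg·m².
The weight acts at the center, a distance L/2 = 0.3210 m from the pivot; τ = Mg(L/2) cos 26° = 19.08 N·m.
α = τ/I = 19.08/0.9260 = 20.60 rad/s².
(Equivalently α = (3g/(2L)) cos 26° = 20.60 rad/s².)

α ≈ 20.6 rad/s²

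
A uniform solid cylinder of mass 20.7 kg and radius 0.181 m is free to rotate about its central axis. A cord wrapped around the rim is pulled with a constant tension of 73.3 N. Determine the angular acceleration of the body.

α ≈ 39.1 rad/s²

I = ½MR² = (1/2)(20.7)(0.181)² = 0.3391 kg·m².
τ = F R = (73.3)(0.181) = 13.27 N·m.
From τ = Iα: α = 13.27/0.3391 = 39.13 rad/s².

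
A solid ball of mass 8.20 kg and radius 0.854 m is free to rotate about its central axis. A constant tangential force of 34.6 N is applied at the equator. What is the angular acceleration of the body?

α ≈ 12.4 rad/s²

I = (2/5)MR² = (2/5)(8.20)(0.854)² = 2.392 kg·m².
τ = F R = (34.6)(0.854) = 29.55 N·m.
From τ = Iα: α = 29.55/2.392 = 12.35 rad/s².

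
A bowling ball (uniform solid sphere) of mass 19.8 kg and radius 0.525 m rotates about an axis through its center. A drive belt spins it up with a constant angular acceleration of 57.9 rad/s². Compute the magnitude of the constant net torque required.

τ ≈ 126 N·m

I = (2/5)MR² = (2/5)(19.8)(0.525)² = 2.183 kg·m².
τ = Iα = (2.183)(57.90) = 126.4 N·m.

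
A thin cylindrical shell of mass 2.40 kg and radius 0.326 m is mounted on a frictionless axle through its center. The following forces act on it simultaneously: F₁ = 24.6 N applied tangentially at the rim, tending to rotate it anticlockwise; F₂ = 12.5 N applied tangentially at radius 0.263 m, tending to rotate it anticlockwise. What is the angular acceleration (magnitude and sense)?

I = MR² = (2.40)(0.326)² = 0.2551 kg·m².
Taking anticlockwise as positive: τ₁ = +(24.6)(0.326) = +8.020 N·m; τ₂ = +(12.5)(0.263) = +3.288 N·m.
Net torque τ = 11.31 N·m.
α = τ/I = 11.31/0.2551 = 44.33 rad/s².

α ≈ 44.3 rad/s², anticlockwise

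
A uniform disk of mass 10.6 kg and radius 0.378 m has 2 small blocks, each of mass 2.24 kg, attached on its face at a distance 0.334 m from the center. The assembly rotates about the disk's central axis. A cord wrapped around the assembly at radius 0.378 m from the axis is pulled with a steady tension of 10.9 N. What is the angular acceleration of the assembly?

I_disk = ½MR² = ½(10.6)(0.378)² = 0.7573 kg·m².
I_blocks = 2·m·r² = 2(2.24)(0.334)² = 0.4998 kg·m².
Total I = 1.257 kg·m².
τ = F r = (10.9)(0.378) = 4.120 N·m.
α = τ/I = 4.120/1.257 = 3.278 rad/s².

α ≈ 3.28 rad/s²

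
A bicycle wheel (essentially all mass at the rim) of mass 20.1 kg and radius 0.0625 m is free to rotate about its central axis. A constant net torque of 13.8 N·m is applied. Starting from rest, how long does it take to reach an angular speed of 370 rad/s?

I = MR² = (20.1)(0.0625)² = 0.07852 kg·m².
α = τ/I = 13.8/0.07852 = 175.8 rad/s².
ω = αt ⇒ t = ω/α = 370/175.8 = 2.105 s.

t ≈ 2.11 s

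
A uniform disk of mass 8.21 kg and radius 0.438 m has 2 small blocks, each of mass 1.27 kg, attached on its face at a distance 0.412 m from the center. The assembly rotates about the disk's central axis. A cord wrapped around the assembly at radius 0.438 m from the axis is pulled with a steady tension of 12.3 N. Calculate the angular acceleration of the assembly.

I_disk = ½MR² = ½(8.21)(0.438)² = 0.7875 kg·m².
I_blocks = 2·m·r² = 2(1.27)(0.412)² = 0.4311 kg·m².
Total I = 1.219 kg·m².
τ = F r = (12.3)(0.438) = 5.387 N·m.
α = τ/I = 5.387/1.219 = 4.421 rad/s².

α ≈ 4.42 rad/s²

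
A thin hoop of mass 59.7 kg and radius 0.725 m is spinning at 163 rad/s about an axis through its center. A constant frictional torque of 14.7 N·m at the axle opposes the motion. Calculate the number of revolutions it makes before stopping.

≈ 4510 revolutions

I = MR² = (59.7)(0.725)² = 31.38 kg·m².
The net torque has magnitude 14.7 N·m, opposing ω.
|α| = τ/I = 14.70/31.38 = 0.4685 rad/s² (deceleration).
ω² = ω₀² − 2|α|θ with ω = 0 ⇒ θ = ω₀²/(2|α|) = 28360 rad = 4513 rev.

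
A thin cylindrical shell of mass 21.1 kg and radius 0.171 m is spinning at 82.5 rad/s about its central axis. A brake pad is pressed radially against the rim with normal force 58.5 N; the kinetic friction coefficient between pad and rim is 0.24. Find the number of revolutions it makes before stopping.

I = MR² = (21.1)(0.171)² = 0.6170 kg·m².
Friction force f = μN = (0.24)(58.5) = 14.04 N at the rim; torque magnitude τ = fR = 2.401 N·m, opposing ω.
|α| = τ/I = 2.401/0.6170 = 3.891 rad/s² (deceleration).
ω² = ω₀² − 2|α|θ with ω = 0 ⇒ θ = ω₀²/(2|α|) = 874.6 rad = 139.2 rev.

≈ 139 revolutions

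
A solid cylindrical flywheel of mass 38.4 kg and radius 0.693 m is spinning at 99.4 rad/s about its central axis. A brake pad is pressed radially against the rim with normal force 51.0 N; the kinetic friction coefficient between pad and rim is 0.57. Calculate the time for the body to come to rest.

I = ½MR² = (1/2)(38.4)(0.693)² = 9.221 kg·m².
Friction force f = μN = (0.57)(51.0) = 29.07 N at the rim; torque magnitude τ = fR = 20.15 N·m, opposing ω.
|α| = τ/I = 20.15/9.221 = 2.185 rad/s² (deceleration).
0 = ω₀ − |α|t ⇒ t = ω₀/|α| = 99.4/2.185 = 45.50 s.

t ≈ 45.5 s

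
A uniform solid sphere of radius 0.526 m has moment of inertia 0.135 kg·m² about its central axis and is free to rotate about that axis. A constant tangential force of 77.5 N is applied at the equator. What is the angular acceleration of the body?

τ = F R = (77.5)(0.526) = 40.77 N·m.
From τ = Iα: α = 40.77/0.1350 = 302.0 rad/s².

α ≈ 302 rad/s²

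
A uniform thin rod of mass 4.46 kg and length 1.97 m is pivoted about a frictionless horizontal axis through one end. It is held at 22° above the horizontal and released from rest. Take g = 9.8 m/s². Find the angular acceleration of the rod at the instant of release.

About the pivot, I = (1/3)ML² = (1/3)(4.46)(1.97)² = 5.770 kg·m².
The weight acts at the center, a distance L/2 = 0.9850 m from the pivot; τ = Mg(L/2) cos 22° = 39.92 N·m.
α = τ/I = 39.92/5.770 = 6.919 rad/s².

α ≈ 6.92 rad/s²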